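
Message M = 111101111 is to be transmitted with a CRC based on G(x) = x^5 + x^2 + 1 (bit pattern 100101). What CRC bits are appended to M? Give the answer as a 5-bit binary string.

10010

Append 5 zeros: 11110111100000. Divide by 100101 (XOR where the leading bit is 1):
  pos 0: 111101 XOR 100101 = 011000
  pos 1: 110001 XOR 100101 = 010100
  pos 2: 101001 XOR 100101 = 001100
  pos 4: 110010 XOR 100101 = 010111
  pos 5: 101110 XOR 100101 = 001011
  pos 7: 101100 XOR 100101 = 001001
Remainder (last 5 bits) = 10010. This is the CRC / FCS.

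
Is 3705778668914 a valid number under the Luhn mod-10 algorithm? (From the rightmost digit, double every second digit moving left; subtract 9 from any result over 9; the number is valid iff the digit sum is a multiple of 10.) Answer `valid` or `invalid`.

valid

From the right, keep odd positions and double even positions (subtract 9 from any doubled value over 9):
  doubled (positions 2,4,...): 2 7 3 5 1 5 → sum 23
  kept (positions 1,3,...): 4 9 6 8 7 0 3 → sum 37
Total = 60.
60 mod 10 = 0, so the number is valid.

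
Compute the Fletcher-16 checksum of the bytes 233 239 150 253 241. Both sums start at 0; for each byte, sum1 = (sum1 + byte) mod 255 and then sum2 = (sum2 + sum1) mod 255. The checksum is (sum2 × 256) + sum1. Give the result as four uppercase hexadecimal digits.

0360

Running sums (mod 255):
  after byte 0 (233): sum1=233, sum2=233
  after byte 1 (239): sum1=217, sum2=195
  after byte 2 (150): sum1=112, sum2=52
  after byte 3 (253): sum1=110, sum2=162
  after byte 4 (241): sum1=96, sum2=3
Checksum = sum2·256 + sum1 = 3·256 + 96 = 864 = 0x0360.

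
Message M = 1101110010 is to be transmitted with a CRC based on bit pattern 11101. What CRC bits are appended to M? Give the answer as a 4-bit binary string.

Append 4 zeros: 11011100100000. Divide by 11101 (XOR where the leading bit is 1):
  pos 0: 11011 XOR 11101 = 00110
  pos 2: 11010 XOR 11101 = 00111
  pos 4: 11101 XOR 11101 = 00000
Remainder (last 4 bits) = 0000. This is the CRC / FCS.

0000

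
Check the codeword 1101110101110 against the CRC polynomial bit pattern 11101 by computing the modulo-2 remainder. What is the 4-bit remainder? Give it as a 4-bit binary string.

Modulo-2 division of 1101110101110 by 11101:
  pos 0: 11011 XOR 11101 = 00110
  pos 2: 11010 XOR 11101 = 00111
  pos 4: 11110 XOR 11101 = 00011
  pos 7: 11111 XOR 11101 = 00010
Remainder = 0100 (nonzero — an error is detected).

0100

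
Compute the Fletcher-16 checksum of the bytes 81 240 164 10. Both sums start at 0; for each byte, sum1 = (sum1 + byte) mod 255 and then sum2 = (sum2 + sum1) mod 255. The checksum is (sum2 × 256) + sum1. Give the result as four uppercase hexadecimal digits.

6BF0

Running sums (mod 255):
  after byte 0 (81): sum1=81, sum2=81
  after byte 1 (240): sum1=66, sum2=147
  after byte 2 (164): sum1=230, sum2=122
  after byte 3 (10): sum1=240, sum2=107
Checksum = sum2·256 + sum1 = 107·256 + 240 = 27632 = 0x6BF0.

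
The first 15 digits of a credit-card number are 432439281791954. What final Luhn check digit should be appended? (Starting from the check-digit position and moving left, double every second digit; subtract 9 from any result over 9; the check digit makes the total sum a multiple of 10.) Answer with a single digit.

3

Partial digits right→left: 4 5 9 1 9 7 1 8 2 9 3 4 2 3 4
Double every second digit counting from the check-digit position (so the 1st, 3rd, 5th, ... of the partial from the right).
  doubled (with −9 where >9): 8 9 9 2 4 6 4 8 → sum 50
  kept as-is: 5 1 7 8 9 4 3 → sum 37
Total = 50 + 37 = 87.
Check digit = (10 − (87 mod 10)) mod 10 = 3.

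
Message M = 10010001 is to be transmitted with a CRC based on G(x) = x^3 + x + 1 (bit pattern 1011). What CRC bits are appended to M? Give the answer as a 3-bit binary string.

Append 3 zeros: 10010001000. Divide by 1011 (XOR where the leading bit is 1):
  pos 0: 1001 XOR 1011 = 0010
  pos 2: 1000 XOR 1011 = 0011
  pos 4: 1101 XOR 1011 = 0110
  pos 5: 1100 XOR 1011 = 0111
  pos 6: 1110 XOR 1011 = 0101
  pos 7: 1010 XOR 1011 = 0001
Remainder (last 3 bits) = 001. This is the CRC / FCS.

001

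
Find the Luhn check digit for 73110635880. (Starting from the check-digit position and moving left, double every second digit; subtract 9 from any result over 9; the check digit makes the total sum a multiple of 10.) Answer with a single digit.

7

Partial digits right→left: 0 8 8 5 3 6 0 1 1 3 7
Double every second digit counting from the check-digit position (so the 1st, 3rd, 5th, ... of the partial from the right).
  doubled (with −9 where >9): 0 7 6 0 2 5 → sum 20
  kept as-is: 8 5 6 1 3 → sum 23
Total = 20 + 23 = 43.
Check digit = (10 − (43 mod 10)) mod 10 = 7.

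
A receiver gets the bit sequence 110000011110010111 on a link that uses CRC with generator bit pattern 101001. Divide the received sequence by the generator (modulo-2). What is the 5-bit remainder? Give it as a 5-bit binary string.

Modulo-2 division of 110000011110010111 by 101001:
  pos 0: 110000 XOR 101001 = 011001
  pos 1: 110010 XOR 101001 = 011011
  pos 2: 110111 XOR 101001 = 011110
  pos 3: 111101 XOR 101001 = 010100
  pos 4: 101001 XOR 101001 = 000000
  pos 10: 100101 XOR 101001 = 001100
  pos 12: 110011 XOR 101001 = 011010
Remainder = 11010 (nonzero — an error is detected).

11010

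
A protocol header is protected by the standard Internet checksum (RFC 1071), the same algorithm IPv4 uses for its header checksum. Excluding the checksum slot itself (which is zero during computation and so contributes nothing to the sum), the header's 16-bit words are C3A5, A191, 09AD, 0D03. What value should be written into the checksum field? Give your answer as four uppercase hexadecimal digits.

One's-complement addition (fold any carry out of bit 15 back into bit 0):
  0xC3A5 + 0xA191 = 0x16536 → wrap carry → 0x6537
  0x6537 + 0x09AD = 0x06EE4
  0x6EE4 + 0x0D03 = 0x07BE7
One's-complement sum = 0x7BE7.
Checksum = ~0x7BE7 & 0xFFFF = 0x8418.

8418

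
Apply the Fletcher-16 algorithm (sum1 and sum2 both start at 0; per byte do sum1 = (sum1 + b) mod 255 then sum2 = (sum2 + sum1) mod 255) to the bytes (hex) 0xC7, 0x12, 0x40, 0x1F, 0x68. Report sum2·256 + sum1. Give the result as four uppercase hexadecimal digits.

96A1

Running sums (mod 255):
  after byte 0 (0xC7): sum1=199, sum2=199
  after byte 1 (0x12): sum1=217, sum2=161
  after byte 2 (0x40): sum1=26, sum2=187
  after byte 3 (0x1F): sum1=57, sum2=244
  after byte 4 (0x68): sum1=161, sum2=150
Checksum = sum2·256 + sum1 = 150·256 + 161 = 38561 = 0x96A1.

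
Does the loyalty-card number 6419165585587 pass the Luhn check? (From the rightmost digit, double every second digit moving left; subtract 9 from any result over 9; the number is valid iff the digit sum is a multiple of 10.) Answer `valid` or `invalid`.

invalid

From the right, keep odd positions and double even positions (subtract 9 from any doubled value over 9):
  doubled (positions 2,4,...): 7 1 1 3 9 8 → sum 29
  kept (positions 1,3,...): 7 5 8 5 1 1 6 → sum 33
Total = 62.
62 mod 10 = 2, so the number is invalid.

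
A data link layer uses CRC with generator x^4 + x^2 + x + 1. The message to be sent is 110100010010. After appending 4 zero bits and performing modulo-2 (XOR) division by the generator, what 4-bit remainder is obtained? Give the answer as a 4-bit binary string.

Append 4 zeros: 1101000100100000. Divide by 10111 (XOR where the leading bit is 1):
  pos 0: 11010 XOR 10111 = 01101
  pos 1: 11010 XOR 10111 = 01101
  pos 2: 11010 XOR 10111 = 01101
  pos 3: 11011 XOR 10111 = 01100
  pos 4: 11000 XOR 10111 = 01111
  pos 5: 11110 XOR 10111 = 01001
  pos 6: 10011 XOR 10111 = 00100
  pos 8: 10000 XOR 10111 = 00111
  pos 10: 11100 XOR 10111 = 01011
  pos 11: 10110 XOR 10111 = 00001
Remainder (last 4 bits) = 0001. This is the CRC / FCS.

0001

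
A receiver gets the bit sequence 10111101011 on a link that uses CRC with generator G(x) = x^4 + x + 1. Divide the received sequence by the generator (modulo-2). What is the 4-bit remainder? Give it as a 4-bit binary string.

Modulo-2 division of 10111101011 by 10011:
  pos 0: 10111 XOR 10011 = 00100
  pos 2: 10010 XOR 10011 = 00001
  pos 6: 11011 XOR 10011 = 01000
Remainder = 1000 (nonzero — an error is detected).

1000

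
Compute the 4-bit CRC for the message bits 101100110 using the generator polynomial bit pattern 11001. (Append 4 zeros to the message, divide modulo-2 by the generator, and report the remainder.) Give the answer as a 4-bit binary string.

1000

Append 4 zeros: 1011001100000. Divide by 11001 (XOR where the leading bit is 1):
  pos 0: 10110 XOR 11001 = 01111
  pos 1: 11110 XOR 11001 = 00111
  pos 3: 11111 XOR 11001 = 00110
  pos 5: 11000 XOR 11001 = 00001
Remainder (last 4 bits) = 1000. This is the CRC / FCS.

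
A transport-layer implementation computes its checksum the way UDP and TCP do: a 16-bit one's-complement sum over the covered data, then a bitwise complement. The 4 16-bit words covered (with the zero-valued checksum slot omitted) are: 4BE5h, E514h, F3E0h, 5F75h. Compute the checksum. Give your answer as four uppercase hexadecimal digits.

One's-complement addition (fold any carry out of bit 15 back into bit 0):
  0x4BE5 + 0xE514 = 0x130F9 → wrap carry → 0x30FA
  0x30FA + 0xF3E0 = 0x124DA → wrap carry → 0x24DB
  0x24DB + 0x5F75 = 0x08450
One's-complement sum = 0x8450.
Checksum = ~0x8450 & 0xFFFF = 0x7BAF.

7BAF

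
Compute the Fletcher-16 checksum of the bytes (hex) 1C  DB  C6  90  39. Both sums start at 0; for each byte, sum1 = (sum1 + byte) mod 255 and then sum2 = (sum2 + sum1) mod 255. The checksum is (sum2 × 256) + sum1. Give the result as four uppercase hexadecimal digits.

AA88

Running sums (mod 255):
  after byte 0 (1C): sum1=28, sum2=28
  after byte 1 (DB): sum1=247, sum2=20
  after byte 2 (C6): sum1=190, sum2=210
  after byte 3 (90): sum1=79, sum2=34
  after byte 4 (39): sum1=136, sum2=170
Checksum = sum2·256 + sum1 = 170·256 + 136 = 43656 = 0xAA88.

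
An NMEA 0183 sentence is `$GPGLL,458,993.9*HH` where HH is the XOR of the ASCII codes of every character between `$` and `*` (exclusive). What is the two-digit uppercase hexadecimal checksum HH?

4D

XOR the ASCII codes of the payload characters:
  'G' = 0x47 → acc = 0x47
  'P' = 0x50 → acc = 0x17
  'G' = 0x47 → acc = 0x50
  'L' = 0x4C → acc = 0x1C
  'L' = 0x4C → acc = 0x50
  ',' = 0x2C → acc = 0x7C
  '4' = 0x34 → acc = 0x48
  '5' = 0x35 → acc = 0x7D
  '8' = 0x38 → acc = 0x45
  ',' = 0x2C → acc = 0x69
  '9' = 0x39 → acc = 0x50
  '9' = 0x39 → acc = 0x69
  '3' = 0x33 → acc = 0x5A
  '.' = 0x2E → acc = 0x74
  '9' = 0x39 → acc = 0x4D
Checksum = 0x4D.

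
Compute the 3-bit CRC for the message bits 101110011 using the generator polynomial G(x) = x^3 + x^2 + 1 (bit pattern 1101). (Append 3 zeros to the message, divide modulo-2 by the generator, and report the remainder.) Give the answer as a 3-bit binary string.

Append 3 zeros: 101110011000. Divide by 1101 (XOR where the leading bit is 1):
  pos 0: 1011 XOR 1101 = 0110
  pos 1: 1101 XOR 1101 = 0000
  pos 7: 1100 XOR 1101 = 0001
Remainder (last 3 bits) = 010. This is the CRC / FCS.

010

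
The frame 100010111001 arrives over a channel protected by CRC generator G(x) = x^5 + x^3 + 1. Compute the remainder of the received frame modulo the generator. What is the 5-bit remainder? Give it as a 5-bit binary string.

10010

Modulo-2 division of 100010111001 by 101001:
  pos 0: 100010 XOR 101001 = 001011
  pos 2: 101111 XOR 101001 = 000110
  pos 5: 110100 XOR 101001 = 011101
  pos 6: 111011 XOR 101001 = 010010
Remainder = 10010 (nonzero — an error is detected).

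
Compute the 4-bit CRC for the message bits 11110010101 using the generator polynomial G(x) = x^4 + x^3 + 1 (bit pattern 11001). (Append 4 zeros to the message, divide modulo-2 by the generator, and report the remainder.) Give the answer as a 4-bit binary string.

1100

Append 4 zeros: 111100101010000. Divide by 11001 (XOR where the leading bit is 1):
  pos 0: 11110 XOR 11001 = 00111
  pos 2: 11101 XOR 11001 = 00100
  pos 4: 10001 XOR 11001 = 01000
  pos 5: 10000 XOR 11001 = 01001
  pos 6: 10011 XOR 11001 = 01010
  pos 7: 10100 XOR 11001 = 01101
  pos 8: 11010 XOR 11001 = 00011
Remainder (last 4 bits) = 1100. This is the CRC / FCS.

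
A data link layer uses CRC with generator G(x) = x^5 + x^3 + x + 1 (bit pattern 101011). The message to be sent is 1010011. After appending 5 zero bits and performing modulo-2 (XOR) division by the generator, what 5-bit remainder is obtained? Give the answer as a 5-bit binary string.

01100

Append 5 zeros: 101001100000. Divide by 101011 (XOR where the leading bit is 1):
  pos 0: 101001 XOR 101011 = 000010
  pos 4: 101000 XOR 101011 = 000011
Remainder (last 5 bits) = 01100. This is the CRC / FCS.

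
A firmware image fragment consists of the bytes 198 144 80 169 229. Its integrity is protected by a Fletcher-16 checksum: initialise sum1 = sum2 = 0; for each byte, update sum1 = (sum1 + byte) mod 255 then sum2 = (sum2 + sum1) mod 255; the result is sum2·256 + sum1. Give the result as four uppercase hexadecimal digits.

4E37

Running sums (mod 255):
  after byte 0 (198): sum1=198, sum2=198
  after byte 1 (144): sum1=87, sum2=30
  after byte 2 (80): sum1=167, sum2=197
  after byte 3 (169): sum1=81, sum2=23
  after byte 4 (229): sum1=55, sum2=78
Checksum = sum2·256 + sum1 = 78·256 + 55 = 20023 = 0x4E37.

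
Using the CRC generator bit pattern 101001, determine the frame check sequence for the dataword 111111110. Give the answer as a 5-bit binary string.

Append 5 zeros: 11111111000000. Divide by 101001 (XOR where the leading bit is 1):
  pos 0: 111111 XOR 101001 = 010110
  pos 1: 101101 XOR 101001 = 000100
  pos 4: 100100 XOR 101001 = 001101
  pos 6: 110100 XOR 101001 = 011101
  pos 7: 111010 XOR 101001 = 010011
  pos 8: 100110 XOR 101001 = 001111
Remainder (last 5 bits) = 01111. This is the CRC / FCS.

01111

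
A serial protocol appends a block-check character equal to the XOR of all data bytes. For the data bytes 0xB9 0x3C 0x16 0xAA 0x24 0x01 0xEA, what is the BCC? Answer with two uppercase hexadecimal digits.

F6

XOR the bytes together:
  start with 0xB9
  0xB9 ⊕ 0x3C = 0x85
  0x85 ⊕ 0x16 = 0x93
  0x93 ⊕ 0xAA = 0x39
  0x39 ⊕ 0x24 = 0x1D
  0x1D ⊕ 0x01 = 0x1C
  0x1C ⊕ 0xEA = 0xF6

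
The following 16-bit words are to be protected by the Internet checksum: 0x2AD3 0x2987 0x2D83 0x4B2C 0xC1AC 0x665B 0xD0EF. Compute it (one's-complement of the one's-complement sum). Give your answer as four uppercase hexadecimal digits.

39FE

One's-complement addition (fold any carry out of bit 15 back into bit 0):
  0x2AD3 + 0x2987 = 0x0545A
  0x545A + 0x2D83 = 0x081DD
  0x81DD + 0x4B2C = 0x0CD09
  0xCD09 + 0xC1AC = 0x18EB5 → wrap carry → 0x8EB6
  0x8EB6 + 0x665B = 0x0F511
  0xF511 + 0xD0EF = 0x1C600 → wrap carry → 0xC601
One's-complement sum = 0xC601.
Checksum = ~0xC601 & 0xFFFF = 0x39FE.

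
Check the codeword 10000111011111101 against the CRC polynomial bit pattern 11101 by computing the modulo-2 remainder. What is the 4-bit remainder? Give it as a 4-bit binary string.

Modulo-2 division of 10000111011111101 by 11101:
  pos 0: 10000 XOR 11101 = 01101
  pos 1: 11011 XOR 11101 = 00110
  pos 3: 11011 XOR 11101 = 00110
  pos 5: 11001 XOR 11101 = 00100
  pos 7: 10011 XOR 11101 = 01110
  pos 8: 11101 XOR 11101 = 00000
Remainder = 1101 (nonzero — an error is detected).

1101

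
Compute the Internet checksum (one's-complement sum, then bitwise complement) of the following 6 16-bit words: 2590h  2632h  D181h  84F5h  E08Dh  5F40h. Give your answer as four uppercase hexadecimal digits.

1DF8

One's-complement addition (fold any carry out of bit 15 back into bit 0):
  0x2590 + 0x2632 = 0x04BC2
  0x4BC2 + 0xD181 = 0x11D43 → wrap carry → 0x1D44
  0x1D44 + 0x84F5 = 0x0A239
  0xA239 + 0xE08D = 0x182C6 → wrap carry → 0x82C7
  0x82C7 + 0x5F40 = 0x0E207
One's-complement sum = 0xE207.
Checksum = ~0xE207 & 0xFFFF = 0x1DF8.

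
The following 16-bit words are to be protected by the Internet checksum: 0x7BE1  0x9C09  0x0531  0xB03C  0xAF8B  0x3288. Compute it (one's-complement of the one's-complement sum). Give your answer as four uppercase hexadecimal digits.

One's-complement addition (fold any carry out of bit 15 back into bit 0):
  0x7BE1 + 0x9C09 = 0x117EA → wrap carry → 0x17EB
  0x17EB + 0x0531 = 0x01D1C
  0x1D1C + 0xB03C = 0x0CD58
  0xCD58 + 0xAF8B = 0x17CE3 → wrap carry → 0x7CE4
  0x7CE4 + 0x3288 = 0x0AF6C
One's-complement sum = 0xAF6C.
Checksum = ~0xAF6C & 0xFFFF = 0x5093.

5093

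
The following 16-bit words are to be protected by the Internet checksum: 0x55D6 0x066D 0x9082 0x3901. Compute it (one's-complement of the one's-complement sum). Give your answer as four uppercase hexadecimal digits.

One's-complement addition (fold any carry out of bit 15 back into bit 0):
  0x55D6 + 0x066D = 0x05C43
  0x5C43 + 0x9082 = 0x0ECC5
  0xECC5 + 0x3901 = 0x125C6 → wrap carry → 0x25C7
One's-complement sum = 0x25C7.
Checksum = ~0x25C7 & 0xFFFF = 0xDA38.

DA38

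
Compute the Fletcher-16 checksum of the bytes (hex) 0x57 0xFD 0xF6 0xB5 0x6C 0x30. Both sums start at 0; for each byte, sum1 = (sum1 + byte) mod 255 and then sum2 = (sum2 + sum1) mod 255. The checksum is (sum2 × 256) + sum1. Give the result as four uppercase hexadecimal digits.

Running sums (mod 255):
  after byte 0 (0x57): sum1=87, sum2=87
  after byte 1 (0xFD): sum1=85, sum2=172
  after byte 2 (0xF6): sum1=76, sum2=248
  after byte 3 (0xB5): sum1=2, sum2=250
  after byte 4 (0x6C): sum1=110, sum2=105
  after byte 5 (0x30): sum1=158, sum2=8
Checksum = sum2·256 + sum1 = 8·256 + 158 = 2206 = 0x089E.

089E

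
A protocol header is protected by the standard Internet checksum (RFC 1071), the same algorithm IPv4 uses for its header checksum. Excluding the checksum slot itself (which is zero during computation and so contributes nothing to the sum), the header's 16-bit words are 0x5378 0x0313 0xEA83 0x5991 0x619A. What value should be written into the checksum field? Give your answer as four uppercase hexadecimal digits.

One's-complement addition (fold any carry out of bit 15 back into bit 0):
  0x5378 + 0x0313 = 0x0568B
  0x568B + 0xEA83 = 0x1410E → wrap carry → 0x410F
  0x410F + 0x5991 = 0x09AA0
  0x9AA0 + 0x619A = 0x0FC3A
One's-complement sum = 0xFC3A.
Checksum = ~0xFC3A & 0xFFFF = 0x03C5.

03C5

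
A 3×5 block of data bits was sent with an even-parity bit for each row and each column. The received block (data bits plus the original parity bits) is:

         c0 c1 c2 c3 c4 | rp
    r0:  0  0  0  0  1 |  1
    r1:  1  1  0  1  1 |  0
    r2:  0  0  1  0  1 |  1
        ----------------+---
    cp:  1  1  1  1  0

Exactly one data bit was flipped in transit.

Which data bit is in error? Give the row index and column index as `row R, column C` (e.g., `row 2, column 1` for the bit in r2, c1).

row 2, column 4

Recompute each row's even parity and compare to rp:
  r0: data parity 1, sent rp 1 → ok
  r1: data parity 0, sent rp 0 → ok
  r2: data parity 0, sent rp 1 → mismatch
Recompute each column's even parity and compare to cp:
  c0: data parity 1, sent cp 1 → ok
  c1: data parity 1, sent cp 1 → ok
  c2: data parity 1, sent cp 1 → ok
  c3: data parity 1, sent cp 1 → ok
  c4: data parity 1, sent cp 0 → mismatch
Exactly one row (r2) and one column (c4) fail → the flipped bit is at their intersection.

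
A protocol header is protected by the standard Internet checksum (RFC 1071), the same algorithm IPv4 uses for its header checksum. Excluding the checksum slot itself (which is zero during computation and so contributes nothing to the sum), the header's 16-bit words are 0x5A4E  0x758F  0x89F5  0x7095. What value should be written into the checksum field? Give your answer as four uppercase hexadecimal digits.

One's-complement addition (fold any carry out of bit 15 back into bit 0):
  0x5A4E + 0x758F = 0x0CFDD
  0xCFDD + 0x89F5 = 0x159D2 → wrap carry → 0x59D3
  0x59D3 + 0x7095 = 0x0CA68
One's-complement sum = 0xCA68.
Checksum = ~0xCA68 & 0xFFFF = 0x3597.

3597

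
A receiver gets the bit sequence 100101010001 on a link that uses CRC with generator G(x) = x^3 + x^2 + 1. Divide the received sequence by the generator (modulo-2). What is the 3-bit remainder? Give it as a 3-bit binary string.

Modulo-2 division of 100101010001 by 1101:
  pos 0: 1001 XOR 1101 = 0100
  pos 1: 1000 XOR 1101 = 0101
  pos 2: 1011 XOR 1101 = 0110
  pos 3: 1100 XOR 1101 = 0001
  pos 6: 1100 XOR 1101 = 0001
Remainder = 101 (nonzero — an error is detected).

101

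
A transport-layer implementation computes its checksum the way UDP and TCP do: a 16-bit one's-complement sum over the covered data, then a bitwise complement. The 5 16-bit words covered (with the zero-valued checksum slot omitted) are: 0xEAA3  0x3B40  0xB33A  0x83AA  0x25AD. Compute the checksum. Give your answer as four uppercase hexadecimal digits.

7D89

One's-complement addition (fold any carry out of bit 15 back into bit 0):
  0xEAA3 + 0x3B40 = 0x125E3 → wrap carry → 0x25E4
  0x25E4 + 0xB33A = 0x0D91E
  0xD91E + 0x83AA = 0x15CC8 → wrap carry → 0x5CC9
  0x5CC9 + 0x25AD = 0x08276
One's-complement sum = 0x8276.
Checksum = ~0x8276 & 0xFFFF = 0x7D89.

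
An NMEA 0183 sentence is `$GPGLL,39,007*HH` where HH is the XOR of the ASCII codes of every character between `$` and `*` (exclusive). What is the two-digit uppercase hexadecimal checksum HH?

XOR the ASCII codes of the payload characters:
  'G' = 0x47 → acc = 0x47
  'P' = 0x50 → acc = 0x17
  'G' = 0x47 → acc = 0x50
  'L' = 0x4C → acc = 0x1C
  'L' = 0x4C → acc = 0x50
  ',' = 0x2C → acc = 0x7C
  '3' = 0x33 → acc = 0x4F
  '9' = 0x39 → acc = 0x76
  ',' = 0x2C → acc = 0x5A
  '0' = 0x30 → acc = 0x6A
  '0' = 0x30 → acc = 0x5A
  '7' = 0x37 → acc = 0x6D
Checksum = 0x6D.

6D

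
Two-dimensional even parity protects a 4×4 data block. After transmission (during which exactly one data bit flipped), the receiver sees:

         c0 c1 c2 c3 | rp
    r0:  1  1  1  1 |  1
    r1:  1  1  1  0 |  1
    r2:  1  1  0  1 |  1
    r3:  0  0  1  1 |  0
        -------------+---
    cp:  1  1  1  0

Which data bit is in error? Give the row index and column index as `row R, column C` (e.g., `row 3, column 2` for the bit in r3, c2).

row 0, column 3

Recompute each row's even parity and compare to rp:
  r0: data parity 0, sent rp 1 → mismatch
  r1: data parity 1, sent rp 1 → ok
  r2: data parity 1, sent rp 1 → ok
  r3: data parity 0, sent rp 0 → ok
Recompute each column's even parity and compare to cp:
  c0: data parity 1, sent cp 1 → ok
  c1: data parity 1, sent cp 1 → ok
  c2: data parity 1, sent cp 1 → ok
  c3: data parity 1, sent cp 0 → mismatch
Exactly one row (r0) and one column (c3) fail → the flipped bit is at their intersection.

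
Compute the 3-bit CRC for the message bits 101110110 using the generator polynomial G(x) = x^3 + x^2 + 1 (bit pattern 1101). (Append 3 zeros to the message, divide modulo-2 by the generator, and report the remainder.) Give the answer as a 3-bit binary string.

Append 3 zeros: 101110110000. Divide by 1101 (XOR where the leading bit is 1):
  pos 0: 1011 XOR 1101 = 0110
  pos 1: 1101 XOR 1101 = 0000
  pos 6: 1100 XOR 1101 = 0001
Remainder (last 3 bits) = 100. This is the CRC / FCS.

100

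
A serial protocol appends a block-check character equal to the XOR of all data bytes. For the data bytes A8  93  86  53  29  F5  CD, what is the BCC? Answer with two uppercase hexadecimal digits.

FF

XOR the bytes together:
  start with 0xA8
  0xA8 ⊕ 0x93 = 0x3B
  0x3B ⊕ 0x86 = 0xBD
  0xBD ⊕ 0x53 = 0xEE
  0xEE ⊕ 0x29 = 0xC7
  0xC7 ⊕ 0xF5 = 0x32
  0x32 ⊕ 0xCD = 0xFF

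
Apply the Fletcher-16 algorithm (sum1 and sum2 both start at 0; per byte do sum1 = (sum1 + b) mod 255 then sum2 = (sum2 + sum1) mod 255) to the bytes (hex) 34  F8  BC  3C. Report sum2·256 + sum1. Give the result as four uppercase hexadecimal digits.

Running sums (mod 255):
  after byte 0 (34): sum1=52, sum2=52
  after byte 1 (F8): sum1=45, sum2=97
  after byte 2 (BC): sum1=233, sum2=75
  after byte 3 (3C): sum1=38, sum2=113
Checksum = sum2·256 + sum1 = 113·256 + 38 = 28966 = 0x7126.

7126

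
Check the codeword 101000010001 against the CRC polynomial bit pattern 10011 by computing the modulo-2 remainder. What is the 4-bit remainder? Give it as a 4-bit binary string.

0110

Modulo-2 division of 101000010001 by 10011:
  pos 0: 10100 XOR 10011 = 00111
  pos 2: 11100 XOR 10011 = 01111
  pos 3: 11111 XOR 10011 = 01100
  pos 4: 11000 XOR 10011 = 01011
  pos 5: 10110 XOR 10011 = 00101
  pos 7: 10101 XOR 10011 = 00110
Remainder = 0110 (nonzero — an error is detected).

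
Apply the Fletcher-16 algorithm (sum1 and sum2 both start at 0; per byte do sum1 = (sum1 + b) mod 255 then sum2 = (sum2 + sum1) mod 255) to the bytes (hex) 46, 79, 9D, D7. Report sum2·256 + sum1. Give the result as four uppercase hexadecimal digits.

Running sums (mod 255):
  after byte 0 (46): sum1=70, sum2=70
  after byte 1 (79): sum1=191, sum2=6
  after byte 2 (9D): sum1=93, sum2=99
  after byte 3 (D7): sum1=53, sum2=152
Checksum = sum2·256 + sum1 = 152·256 + 53 = 38965 = 0x9835.

9835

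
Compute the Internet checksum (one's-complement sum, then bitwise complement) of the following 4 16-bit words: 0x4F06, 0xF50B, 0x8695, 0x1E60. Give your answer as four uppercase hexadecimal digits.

16F8

One's-complement addition (fold any carry out of bit 15 back into bit 0):
  0x4F06 + 0xF50B = 0x14411 → wrap carry → 0x4412
  0x4412 + 0x8695 = 0x0CAA7
  0xCAA7 + 0x1E60 = 0x0E907
One's-complement sum = 0xE907.
Checksum = ~0xE907 & 0xFFFF = 0x16F8.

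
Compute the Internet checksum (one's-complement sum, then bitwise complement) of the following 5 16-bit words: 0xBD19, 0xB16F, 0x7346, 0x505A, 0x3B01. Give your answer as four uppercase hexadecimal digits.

One's-complement addition (fold any carry out of bit 15 back into bit 0):
  0xBD19 + 0xB16F = 0x16E88 → wrap carry → 0x6E89
  0x6E89 + 0x7346 = 0x0E1CF
  0xE1CF + 0x505A = 0x13229 → wrap carry → 0x322A
  0x322A + 0x3B01 = 0x06D2B
One's-complement sum = 0x6D2B.
Checksum = ~0x6D2B & 0xFFFF = 0x92D4.

92D4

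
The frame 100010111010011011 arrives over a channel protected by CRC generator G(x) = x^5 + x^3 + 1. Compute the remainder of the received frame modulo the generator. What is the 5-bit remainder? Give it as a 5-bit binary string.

Modulo-2 division of 100010111010011011 by 101001:
  pos 0: 100010 XOR 101001 = 001011
  pos 2: 101111 XOR 101001 = 000110
  pos 5: 110101 XOR 101001 = 011100
  pos 6: 111000 XOR 101001 = 010001
  pos 7: 100010 XOR 101001 = 001011
  pos 9: 101111 XOR 101001 = 000110
  pos 12: 110011 XOR 101001 = 011010
Remainder = 11010 (nonzero — an error is detected).

11010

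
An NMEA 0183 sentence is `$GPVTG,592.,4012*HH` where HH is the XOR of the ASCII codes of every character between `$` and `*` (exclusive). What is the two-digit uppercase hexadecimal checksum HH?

45

XOR the ASCII codes of the payload characters:
  'G' = 0x47 → acc = 0x47
  'P' = 0x50 → acc = 0x17
  'V' = 0x56 → acc = 0x41
  'T' = 0x54 → acc = 0x15
  'G' = 0x47 → acc = 0x52
  ',' = 0x2C → acc = 0x7E
  '5' = 0x35 → acc = 0x4B
  '9' = 0x39 → acc = 0x72
  '2' = 0x32 → acc = 0x40
  '.' = 0x2E → acc = 0x6E
  ',' = 0x2C → acc = 0x42
  '4' = 0x34 → acc = 0x76
  '0' = 0x30 → acc = 0x46
  '1' = 0x31 → acc = 0x77
  '2' = 0x32 → acc = 0x45
Checksum = 0x45.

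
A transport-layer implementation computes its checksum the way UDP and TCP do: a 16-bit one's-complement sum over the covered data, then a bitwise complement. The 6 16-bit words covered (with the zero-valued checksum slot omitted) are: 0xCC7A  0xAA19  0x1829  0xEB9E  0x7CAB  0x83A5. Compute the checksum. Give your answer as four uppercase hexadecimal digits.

One's-complement addition (fold any carry out of bit 15 back into bit 0):
  0xCC7A + 0xAA19 = 0x17693 → wrap carry → 0x7694
  0x7694 + 0x1829 = 0x08EBD
  0x8EBD + 0xEB9E = 0x17A5B → wrap carry → 0x7A5C
  0x7A5C + 0x7CAB = 0x0F707
  0xF707 + 0x83A5 = 0x17AAC → wrap carry → 0x7AAD
One's-complement sum = 0x7AAD.
Checksum = ~0x7AAD & 0xFFFF = 0x8552.

8552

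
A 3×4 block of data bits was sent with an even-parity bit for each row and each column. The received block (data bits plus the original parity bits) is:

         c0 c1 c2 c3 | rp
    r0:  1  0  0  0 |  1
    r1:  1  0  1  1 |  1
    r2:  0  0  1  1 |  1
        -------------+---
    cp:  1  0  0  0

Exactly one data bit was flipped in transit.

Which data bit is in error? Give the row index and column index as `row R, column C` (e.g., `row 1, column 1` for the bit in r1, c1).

row 2, column 0

Recompute each row's even parity and compare to rp:
  r0: data parity 1, sent rp 1 → ok
  r1: data parity 1, sent rp 1 → ok
  r2: data parity 0, sent rp 1 → mismatch
Recompute each column's even parity and compare to cp:
  c0: data parity 0, sent cp 1 → mismatch
  c1: data parity 0, sent cp 0 → ok
  c2: data parity 0, sent cp 0 → ok
  c3: data parity 0, sent cp 0 → ok
Exactly one row (r2) and one column (c0) fail → the flipped bit is at their intersection.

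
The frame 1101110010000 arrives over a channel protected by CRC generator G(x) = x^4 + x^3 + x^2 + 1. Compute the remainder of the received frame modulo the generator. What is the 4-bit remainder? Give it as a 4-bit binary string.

0000

Modulo-2 division of 1101110010000 by 11101:
  pos 0: 11011 XOR 11101 = 00110
  pos 2: 11010 XOR 11101 = 00111
  pos 4: 11101 XOR 11101 = 00000
Remainder = 0000 (zero — the frame passes the CRC check).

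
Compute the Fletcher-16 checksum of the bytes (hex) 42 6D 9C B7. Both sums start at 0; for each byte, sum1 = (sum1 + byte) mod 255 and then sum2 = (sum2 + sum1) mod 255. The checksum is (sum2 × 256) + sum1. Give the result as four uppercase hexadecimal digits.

4204

Running sums (mod 255):
  after byte 0 (42): sum1=66, sum2=66
  after byte 1 (6D): sum1=175, sum2=241
  after byte 2 (9C): sum1=76, sum2=62
  after byte 3 (B7): sum1=4, sum2=66
Checksum = sum2·256 + sum1 = 66·256 + 4 = 16900 = 0x4204.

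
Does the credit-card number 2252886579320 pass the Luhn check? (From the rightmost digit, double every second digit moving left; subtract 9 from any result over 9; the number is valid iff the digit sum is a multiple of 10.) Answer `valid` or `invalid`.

valid

From the right, keep odd positions and double even positions (subtract 9 from any doubled value over 9):
  doubled (positions 2,4,...): 4 9 1 7 4 4 → sum 29
  kept (positions 1,3,...): 0 3 7 6 8 5 2 → sum 31
Total = 60.
60 mod 10 = 0, so the number is valid.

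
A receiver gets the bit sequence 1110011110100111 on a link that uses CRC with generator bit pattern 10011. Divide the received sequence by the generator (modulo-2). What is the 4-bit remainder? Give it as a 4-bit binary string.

Modulo-2 division of 1110011110100111 by 10011:
  pos 0: 11100 XOR 10011 = 01111
  pos 1: 11111 XOR 10011 = 01100
  pos 2: 11001 XOR 10011 = 01010
  pos 3: 10101 XOR 10011 = 00110
  pos 5: 11010 XOR 10011 = 01001
  pos 6: 10011 XOR 10011 = 00000
Remainder = 0111 (nonzero — an error is detected).

0111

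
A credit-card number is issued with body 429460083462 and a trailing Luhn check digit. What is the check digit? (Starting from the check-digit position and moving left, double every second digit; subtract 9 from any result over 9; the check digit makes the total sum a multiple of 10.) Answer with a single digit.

Partial digits right→left: 2 6 4 3 8 0 0 6 4 9 2 4
Double every second digit counting from the check-digit position (so the 1st, 3rd, 5th, ... of the partial from the right).
  doubled (with −9 where >9): 4 8 7 0 8 4 → sum 31
  kept as-is: 6 3 0 6 9 4 → sum 28
Total = 31 + 28 = 59.
Check digit = (10 − (59 mod 10)) mod 10 = 1.

1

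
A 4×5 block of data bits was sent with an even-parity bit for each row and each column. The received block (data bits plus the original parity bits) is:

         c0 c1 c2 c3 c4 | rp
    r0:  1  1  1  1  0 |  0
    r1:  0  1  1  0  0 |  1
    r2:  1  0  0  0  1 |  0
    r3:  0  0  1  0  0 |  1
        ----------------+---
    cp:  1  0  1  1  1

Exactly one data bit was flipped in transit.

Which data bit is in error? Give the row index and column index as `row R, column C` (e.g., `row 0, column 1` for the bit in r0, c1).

row 1, column 0

Recompute each row's even parity and compare to rp:
  r0: data parity 0, sent rp 0 → ok
  r1: data parity 0, sent rp 1 → mismatch
  r2: data parity 0, sent rp 0 → ok
  r3: data parity 1, sent rp 1 → ok
Recompute each column's even parity and compare to cp:
  c0: data parity 0, sent cp 1 → mismatch
  c1: data parity 0, sent cp 0 → ok
  c2: data parity 1, sent cp 1 → ok
  c3: data parity 1, sent cp 1 → ok
  c4: data parity 1, sent cp 1 → ok
Exactly one row (r1) and one column (c0) fail → the flipped bit is at their intersection.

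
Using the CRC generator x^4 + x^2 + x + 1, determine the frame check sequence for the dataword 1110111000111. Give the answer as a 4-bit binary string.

Append 4 zeros: 11101110001110000. Divide by 10111 (XOR where the leading bit is 1):
  pos 0: 11101 XOR 10111 = 01010
  pos 1: 10101 XOR 10111 = 00010
  pos 4: 10100 XOR 10111 = 00011
  pos 7: 11011 XOR 10111 = 01100
  pos 8: 11001 XOR 10111 = 01110
  pos 9: 11100 XOR 10111 = 01011
  pos 10: 10110 XOR 10111 = 00001
Remainder (last 4 bits) = 0100. This is the CRC / FCS.

0100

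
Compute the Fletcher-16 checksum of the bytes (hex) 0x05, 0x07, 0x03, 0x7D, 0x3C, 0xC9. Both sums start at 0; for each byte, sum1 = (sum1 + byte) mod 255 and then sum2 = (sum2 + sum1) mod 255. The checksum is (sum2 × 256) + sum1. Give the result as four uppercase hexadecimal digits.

0892

Running sums (mod 255):
  after byte 0 (0x05): sum1=5, sum2=5
  after byte 1 (0x07): sum1=12, sum2=17
  after byte 2 (0x03): sum1=15, sum2=32
  after byte 3 (0x7D): sum1=140, sum2=172
  after byte 4 (0x3C): sum1=200, sum2=117
  after byte 5 (0xC9): sum1=146, sum2=8
Checksum = sum2·256 + sum1 = 8·256 + 146 = 2194 = 0x0892.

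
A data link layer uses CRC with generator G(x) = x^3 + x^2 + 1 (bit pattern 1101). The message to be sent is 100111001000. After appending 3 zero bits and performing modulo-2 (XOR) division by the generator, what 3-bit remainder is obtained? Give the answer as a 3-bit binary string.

001

Append 3 zeros: 100111001000000. Divide by 1101 (XOR where the leading bit is 1):
  pos 0: 1001 XOR 1101 = 0100
  pos 1: 1001 XOR 1101 = 0100
  pos 2: 1001 XOR 1101 = 0100
  pos 3: 1000 XOR 1101 = 0101
  pos 4: 1010 XOR 1101 = 0111
  pos 5: 1111 XOR 1101 = 0010
  pos 7: 1000 XOR 1101 = 0101
  pos 8: 1010 XOR 1101 = 0111
  pos 9: 1110 XOR 1101 = 0011
  pos 11: 1100 XOR 1101 = 0001
Remainder (last 3 bits) = 001. This is the CRC / FCS.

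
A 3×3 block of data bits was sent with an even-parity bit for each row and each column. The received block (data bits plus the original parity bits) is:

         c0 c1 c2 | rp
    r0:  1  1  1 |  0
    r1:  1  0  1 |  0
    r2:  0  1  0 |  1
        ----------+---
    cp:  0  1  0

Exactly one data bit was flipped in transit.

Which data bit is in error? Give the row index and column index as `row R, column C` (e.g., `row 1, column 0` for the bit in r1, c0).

Recompute each row's even parity and compare to rp:
  r0: data parity 1, sent rp 0 → mismatch
  r1: data parity 0, sent rp 0 → ok
  r2: data parity 1, sent rp 1 → ok
Recompute each column's even parity and compare to cp:
  c0: data parity 0, sent cp 0 → ok
  c1: data parity 0, sent cp 1 → mismatch
  c2: data parity 0, sent cp 0 → ok
Exactly one row (r0) and one column (c1) fail → the flipped bit is at their intersection.

row 0, column 1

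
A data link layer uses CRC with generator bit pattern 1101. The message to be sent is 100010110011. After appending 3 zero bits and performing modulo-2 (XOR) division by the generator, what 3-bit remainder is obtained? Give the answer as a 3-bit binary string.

101

Append 3 zeros: 100010110011000. Divide by 1101 (XOR where the leading bit is 1):
  pos 0: 1000 XOR 1101 = 0101
  pos 1: 1011 XOR 1101 = 0110
  pos 2: 1100 XOR 1101 = 0001
  pos 5: 1110 XOR 1101 = 0011
  pos 7: 1101 XOR 1101 = 0000
  pos 11: 1000 XOR 1101 = 0101
Remainder (last 3 bits) = 101. This is the CRC / FCS.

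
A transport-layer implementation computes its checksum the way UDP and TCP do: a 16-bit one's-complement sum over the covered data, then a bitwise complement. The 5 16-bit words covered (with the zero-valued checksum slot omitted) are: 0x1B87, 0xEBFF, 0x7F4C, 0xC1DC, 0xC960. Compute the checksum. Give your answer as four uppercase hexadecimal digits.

One's-complement addition (fold any carry out of bit 15 back into bit 0):
  0x1B87 + 0xEBFF = 0x10786 → wrap carry → 0x0787
  0x0787 + 0x7F4C = 0x086D3
  0x86D3 + 0xC1DC = 0x148AF → wrap carry → 0x48B0
  0x48B0 + 0xC960 = 0x11210 → wrap carry → 0x1211
One's-complement sum = 0x1211.
Checksum = ~0x1211 & 0xFFFF = 0xEDEE.

EDEE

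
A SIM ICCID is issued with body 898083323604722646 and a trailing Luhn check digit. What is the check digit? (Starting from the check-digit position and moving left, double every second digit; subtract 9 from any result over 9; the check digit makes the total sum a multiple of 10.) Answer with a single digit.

7

Partial digits right→left: 6 4 6 2 2 7 4 0 6 3 2 3 3 8 0 8 9 8
Double every second digit counting from the check-digit position (so the 1st, 3rd, 5th, ... of the partial from the right).
  doubled (with −9 where >9): 3 3 4 8 3 4 6 0 9 → sum 40
  kept as-is: 4 2 7 0 3 3 8 8 8 → sum 43
Total = 40 + 43 = 83.
Check digit = (10 − (83 mod 10)) mod 10 = 7.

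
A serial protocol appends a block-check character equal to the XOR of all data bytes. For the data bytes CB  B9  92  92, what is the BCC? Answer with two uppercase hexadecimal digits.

XOR the bytes together:
  start with 0xCB
  0xCB ⊕ 0xB9 = 0x72
  0x72 ⊕ 0x92 = 0xE0
  0xE0 ⊕ 0x92 = 0x72

72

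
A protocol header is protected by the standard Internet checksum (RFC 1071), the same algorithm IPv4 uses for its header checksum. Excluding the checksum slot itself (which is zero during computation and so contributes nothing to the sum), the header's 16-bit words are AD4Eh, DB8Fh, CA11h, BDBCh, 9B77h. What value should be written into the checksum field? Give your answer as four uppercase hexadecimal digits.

53DB

One's-complement addition (fold any carry out of bit 15 back into bit 0):
  0xAD4E + 0xDB8F = 0x188DD → wrap carry → 0x88DE
  0x88DE + 0xCA11 = 0x152EF → wrap carry → 0x52F0
  0x52F0 + 0xBDBC = 0x110AC → wrap carry → 0x10AD
  0x10AD + 0x9B77 = 0x0AC24
One's-complement sum = 0xAC24.
Checksum = ~0xAC24 & 0xFFFF = 0x53DB.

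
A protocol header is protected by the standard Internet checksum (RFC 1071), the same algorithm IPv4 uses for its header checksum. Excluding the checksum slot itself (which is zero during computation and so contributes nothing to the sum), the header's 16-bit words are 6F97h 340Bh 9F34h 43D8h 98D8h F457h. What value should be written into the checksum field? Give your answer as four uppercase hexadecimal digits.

One's-complement addition (fold any carry out of bit 15 back into bit 0):
  0x6F97 + 0x340B = 0x0A3A2
  0xA3A2 + 0x9F34 = 0x142D6 → wrap carry → 0x42D7
  0x42D7 + 0x43D8 = 0x086AF
  0x86AF + 0x98D8 = 0x11F87 → wrap carry → 0x1F88
  0x1F88 + 0xF457 = 0x113DF → wrap carry → 0x13E0
One's-complement sum = 0x13E0.
Checksum = ~0x13E0 & 0xFFFF = 0xEC1F.

EC1F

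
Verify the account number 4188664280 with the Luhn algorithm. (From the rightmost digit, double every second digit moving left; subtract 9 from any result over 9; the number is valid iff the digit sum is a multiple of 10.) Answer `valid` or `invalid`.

valid

From the right, keep odd positions and double even positions (subtract 9 from any doubled value over 9):
  doubled (positions 2,4,...): 7 8 3 7 8 → sum 33
  kept (positions 1,3,...): 0 2 6 8 1 → sum 17
Total = 50.
50 mod 10 = 0, so the number is valid.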